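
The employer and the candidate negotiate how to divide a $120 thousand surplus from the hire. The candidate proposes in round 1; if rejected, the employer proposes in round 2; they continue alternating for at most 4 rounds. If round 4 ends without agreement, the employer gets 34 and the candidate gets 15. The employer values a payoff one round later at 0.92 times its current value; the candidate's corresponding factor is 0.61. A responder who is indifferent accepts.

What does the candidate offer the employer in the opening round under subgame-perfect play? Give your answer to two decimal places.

Work backward from the last round.
Round 4 (the employer proposes): the candidate gets 15 if talks fail, so the employer offers 15 and keeps 105.
Round 3 (the candidate proposes): the employer can get 105 next round, worth 0.92 × 105 = 96.6 now. The candidate offers 96.6 and keeps 120 − 96.6 = 23.4.
Round 2 (the employer proposes): the candidate can get 23.4 next round, worth 0.61 × 23.4 = 14.274 now; the employer offers that and keeps 105.726.
Round 1 (the candidate proposes): the employer can get 105.726 next round, worth 0.92 × 105.726 = 97.26792 now, so the candidate offers 97.26792, keeping 22.73208.

97.27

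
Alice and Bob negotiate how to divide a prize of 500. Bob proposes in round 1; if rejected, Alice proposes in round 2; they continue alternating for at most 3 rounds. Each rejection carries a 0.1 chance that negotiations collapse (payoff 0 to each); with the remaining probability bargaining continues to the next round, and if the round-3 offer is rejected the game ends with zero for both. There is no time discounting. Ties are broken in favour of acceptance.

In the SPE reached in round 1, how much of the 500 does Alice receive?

45

By backward induction:
Round 3 (Bob proposes): Alice will accept anything ≥ 0, so Bob offers 0 and keeps 500.
Round 2 (Alice proposes): rejecting gives Bob an expected 0.9 × 500 = 450, so Alice offers 450, keeping 50.
Round 1 (Bob proposes): rejecting gives Alice an expected 0.9 × 50 = 45, so Bob offers 45, keeping 455.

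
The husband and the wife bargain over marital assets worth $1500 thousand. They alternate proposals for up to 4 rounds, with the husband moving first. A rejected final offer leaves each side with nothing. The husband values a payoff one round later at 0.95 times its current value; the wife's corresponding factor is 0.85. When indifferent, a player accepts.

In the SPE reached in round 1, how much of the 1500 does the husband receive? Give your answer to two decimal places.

Solve by backward induction from round 4.
Round 4 (the wife proposes): rejection yields 0 for the husband; the wife offers 0 and keeps 1500.
Round 3 (the husband proposes): the wife can get 1500 next round, worth 0.85 × 1500 = 1275 now. The husband offers 1275 and keeps 1500 − 1275 = 225.
Round 2 (the wife proposes): the husband can get 225 next round, worth 0.95 × 225 = 213.75 now, so the wife offers 213.75, keeping 1286.25.
Round 1 (the husband proposes): the wife can get 1286.25 next round, worth 0.85 × 1286.25 = 1093.3125 now; the husband offers that and keeps 406.6875.

406.69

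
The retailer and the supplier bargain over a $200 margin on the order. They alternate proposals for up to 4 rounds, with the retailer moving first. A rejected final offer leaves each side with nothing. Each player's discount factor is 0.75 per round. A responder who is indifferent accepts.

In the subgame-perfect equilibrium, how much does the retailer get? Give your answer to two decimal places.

Round 4 (the supplier proposes): the retailer will accept anything ≥ 0, so the supplier offers 0 and keeps 200.
Round 3 (the retailer proposes): the supplier can get 200 next round, worth 0.75 × 200 = 150 now; the retailer offers that and keeps 50.
Round 2 (the supplier proposes): the retailer can get 50 next round, worth 0.75 × 50 = 37.5 now. The supplier offers 37.5 and keeps 200 − 37.5 = 162.5.
Round 1 (the retailer proposes): the supplier can get 162.5 next round, worth 0.75 × 162.5 = 121.875 now; the retailer offers that and keeps 78.125.

78.13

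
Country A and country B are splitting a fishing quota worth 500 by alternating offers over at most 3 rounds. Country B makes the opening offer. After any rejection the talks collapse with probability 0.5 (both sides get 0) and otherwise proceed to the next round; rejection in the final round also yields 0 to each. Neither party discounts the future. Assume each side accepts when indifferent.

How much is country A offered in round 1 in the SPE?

125

By backward induction:
Round 3 (country B proposes): rejection yields 0 for country A; country B offers 0 and keeps 500.
Round 2 (country A proposes): rejecting gives country B an expected 0.5 × 500 = 250, so country A offers 250, keeping 250.
Round 1 (country B proposes): rejecting gives country A an expected 0.5 × 250 = 125. Country B offers 125 and keeps 500 − 125 = 375.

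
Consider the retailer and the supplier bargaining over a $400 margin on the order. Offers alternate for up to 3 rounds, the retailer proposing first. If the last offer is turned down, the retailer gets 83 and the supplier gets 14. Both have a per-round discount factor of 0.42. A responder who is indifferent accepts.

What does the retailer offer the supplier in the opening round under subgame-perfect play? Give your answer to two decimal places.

99.91

Round 3 (the retailer proposes): the supplier gets 14 if talks fail, so the retailer offers 14 and keeps 386.
Round 2 (the supplier proposes): the retailer can get 386 next round, worth 0.42 × 386 = 162.12 now; the supplier offers that and keeps 237.88.
Round 1 (the retailer proposes): the supplier can get 237.88 next round, worth 0.42 × 237.88 = 99.9096 now, so the retailer offers 99.9096, keeping 300.0904.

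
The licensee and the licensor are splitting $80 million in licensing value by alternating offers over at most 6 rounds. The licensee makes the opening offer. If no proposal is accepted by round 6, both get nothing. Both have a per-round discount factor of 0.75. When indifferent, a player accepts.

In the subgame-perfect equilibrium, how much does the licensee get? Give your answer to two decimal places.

37.58

Round 6 (the licensor proposes): rejection yields 0 for the licensee; the licensor offers 0 and keeps 80.
Round 5 (the licensee proposes): the licensor can get 80 next round, worth 0.75 × 80 = 60 now; the licensee offers that and keeps 20.
Round 4 (the licensor proposes): the licensee can get 20 next round, worth 0.75 × 20 = 15 now. The licensor offers 15 and keeps 80 − 15 = 65.
Round 3 (the licensee proposes): the licensor can get 65 next round, worth 0.75 × 65 = 48.75 now. The licensee offers 48.75 and keeps 80 − 48.75 = 31.25.
Round 2 (the licensor proposes): the licensee can get 31.25 next round, worth 0.75 × 31.25 = 23.4375 now; the licensor offers that and keeps 56.5625.
Round 1 (the licensee proposes): the licensor can get 56.5625 next round, worth 0.75 × 56.5625 = 42.421875 now; the licensee offers that and keeps 37.578125.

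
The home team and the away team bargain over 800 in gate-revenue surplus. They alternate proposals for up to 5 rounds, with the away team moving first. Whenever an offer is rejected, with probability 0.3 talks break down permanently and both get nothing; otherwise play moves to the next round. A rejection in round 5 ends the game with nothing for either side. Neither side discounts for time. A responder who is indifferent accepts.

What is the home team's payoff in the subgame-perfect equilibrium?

Round 5 (the away team proposes): rejection yields 0 for the home team; the away team offers 0 and keeps 800.
Round 4 (the home team proposes): rejecting gives the away team an expected 0.7 × 800 = 560, so the home team offers 560, keeping 240.
Round 3 (the away team proposes): rejecting gives the home team an expected 0.7 × 240 = 168; the away team offers that and keeps 632.
Round 2 (the home team proposes): rejecting gives the away team an expected 0.7 × 632 = 442.4, so the home team offers 442.4, keeping 357.6.
Round 1 (the away team proposes): rejecting gives the home team an expected 0.7 × 357.6 = 250.32, so the away team offers 250.32, keeping 549.68.

250.32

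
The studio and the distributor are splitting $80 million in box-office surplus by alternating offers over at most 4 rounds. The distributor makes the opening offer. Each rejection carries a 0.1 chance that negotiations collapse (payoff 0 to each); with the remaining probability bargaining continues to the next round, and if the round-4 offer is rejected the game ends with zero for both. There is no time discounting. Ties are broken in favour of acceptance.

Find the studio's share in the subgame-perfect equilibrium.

By backward induction:
Round 4 (the studio proposes): the distributor will accept anything ≥ 0, so the studio offers 0 and keeps 80.
Round 3 (the distributor proposes): rejecting gives the studio an expected 0.9 × 80 = 72; the distributor offers that and keeps 8.
Round 2 (the studio proposes): rejecting gives the distributor an expected 0.9 × 8 = 7.2, so the studio offers 7.2, keeping 72.8.
Round 1 (the distributor proposes): rejecting gives the studio an expected 0.9 × 72.8 = 65.52, so the distributor offers 65.52, keeping 14.48.

65.52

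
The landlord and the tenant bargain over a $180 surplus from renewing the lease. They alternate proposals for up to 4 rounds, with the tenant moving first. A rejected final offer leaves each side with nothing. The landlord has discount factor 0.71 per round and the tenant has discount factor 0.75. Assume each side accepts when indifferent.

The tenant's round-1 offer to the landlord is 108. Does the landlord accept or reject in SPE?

Round 4 (the landlord proposes): rejection yields 0 for the tenant; the landlord offers 0 and keeps 180.
Round 3 (the tenant proposes): the landlord can get 180 next round, worth 0.71 × 180 = 127.8 now, so the tenant offers 127.8, keeping 52.2.
Round 2 (the landlord proposes): the tenant can get 52.2 next round, worth 0.75 × 52.2 = 39.15 now, so the landlord offers 39.15, keeping 140.85.
So by rejecting in round 1, the landlord gets 140.85 next round, worth 0.71 × 140.85 = 100.0035 now.
Offer 108 ≥ 100.0035, so the landlord accepts.

Accept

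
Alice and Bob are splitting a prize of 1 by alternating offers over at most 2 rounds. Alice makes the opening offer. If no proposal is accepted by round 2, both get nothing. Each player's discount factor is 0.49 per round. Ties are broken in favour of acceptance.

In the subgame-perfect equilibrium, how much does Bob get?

Round 2 (Bob proposes): rejection yields 0 for Alice; Bob offers 0 and keeps 1.
Round 1 (Alice proposes): Bob can get 1 next round, worth 0.49 × 1 = 0.49 now, so Alice offers 0.49, keeping 0.51.

0.49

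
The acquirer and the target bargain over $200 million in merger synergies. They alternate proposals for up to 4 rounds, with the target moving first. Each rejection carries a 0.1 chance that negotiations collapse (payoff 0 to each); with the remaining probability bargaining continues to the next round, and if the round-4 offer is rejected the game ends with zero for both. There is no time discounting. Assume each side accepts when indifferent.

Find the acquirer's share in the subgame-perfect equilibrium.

163.8

Round 4 (the acquirer proposes): the target will accept anything ≥ 0, so the acquirer offers 0 and keeps 200.
Round 3 (the target proposes): rejecting gives the acquirer an expected 0.9 × 200 = 180; the target offers that and keeps 20.
Round 2 (the acquirer proposes): rejecting gives the target an expected 0.9 × 20 = 18, so the acquirer offers 18, keeping 182.
Round 1 (the target proposes): rejecting gives the acquirer an expected 0.9 × 182 = 163.8, so the target offers 163.8, keeping 36.2.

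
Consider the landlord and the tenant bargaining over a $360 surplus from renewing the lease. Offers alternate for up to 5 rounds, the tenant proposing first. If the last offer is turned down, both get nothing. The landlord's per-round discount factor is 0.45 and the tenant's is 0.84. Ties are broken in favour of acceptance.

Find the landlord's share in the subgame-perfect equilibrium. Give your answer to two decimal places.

35.72

Solve by backward induction from round 5.
Round 5 (the tenant proposes): rejection yields 0 for the landlord; the tenant offers 0 and keeps 360.
Round 4 (the landlord proposes): the tenant can get 360 next round, worth 0.84 × 360 = 302.4 now; the landlord offers that and keeps 57.6.
Round 3 (the tenant proposes): the landlord can get 57.6 next round, worth 0.45 × 57.6 = 25.92 now; the tenant offers that and keeps 334.08.
Round 2 (the landlord proposes): the tenant can get 334.08 next round, worth 0.84 × 334.08 = 280.6272 now; the landlord offers that and keeps 79.3728.
Round 1 (the tenant proposes): the landlord can get 79.3728 next round, worth 0.45 × 79.3728 = 35.71776 now. The tenant offers 35.71776 and keeps 360 − 35.71776 = 324.28224.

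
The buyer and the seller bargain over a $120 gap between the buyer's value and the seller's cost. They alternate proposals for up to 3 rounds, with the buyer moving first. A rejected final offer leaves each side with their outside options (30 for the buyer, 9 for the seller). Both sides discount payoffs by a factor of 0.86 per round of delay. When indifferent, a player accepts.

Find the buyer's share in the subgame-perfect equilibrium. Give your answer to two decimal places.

98.90

Round 3 (the buyer proposes): the seller gets 9 if talks fail, so the buyer offers 9 and keeps 111.
Round 2 (the seller proposes): the buyer can get 111 next round, worth 0.86 × 111 = 95.46 now; the seller offers that and keeps 24.54.
Round 1 (the buyer proposes): the seller can get 24.54 next round, worth 0.86 × 24.54 = 21.1044 now; the buyer offers that and keeps 98.8956.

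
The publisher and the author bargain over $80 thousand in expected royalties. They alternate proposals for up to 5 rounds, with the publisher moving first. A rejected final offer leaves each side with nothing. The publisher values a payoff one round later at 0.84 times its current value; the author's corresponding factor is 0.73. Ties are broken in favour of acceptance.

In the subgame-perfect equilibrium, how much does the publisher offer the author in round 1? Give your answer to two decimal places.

Round 5 (the publisher proposes): rejection yields 0 for the author; the publisher offers 0 and keeps 80.
Round 4 (the author proposes): the publisher can get 80 next round, worth 0.84 × 80 = 67.2 now. The author offers 67.2 and keeps 80 − 67.2 = 12.8.
Round 3 (the publisher proposes): the author can get 12.8 next round, worth 0.73 × 12.8 = 9.344 now. The publisher offers 9.344 and keeps 80 − 9.344 = 70.656.
Round 2 (the author proposes): the publisher can get 70.656 next round, worth 0.84 × 70.656 = 59.35104 now, so the author offers 59.35104, keeping 20.64896.
Round 1 (the publisher proposes): the author can get 20.64896 next round, worth 0.73 × 20.64896 = 15.0737408 now, so the publisher offers 15.0737408, keeping 64.9262592.

15.07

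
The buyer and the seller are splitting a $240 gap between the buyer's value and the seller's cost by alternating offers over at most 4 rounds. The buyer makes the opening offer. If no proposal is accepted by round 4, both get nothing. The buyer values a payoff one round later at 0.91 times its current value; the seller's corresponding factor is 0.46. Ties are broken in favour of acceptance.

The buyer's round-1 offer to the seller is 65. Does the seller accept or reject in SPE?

Round 4 (the seller proposes): the buyer will accept anything ≥ 0, so the seller offers 0 and keeps 240.
Round 3 (the buyer proposes): the seller can get 240 next round, worth 0.46 × 240 = 110.4 now; the buyer offers that and keeps 129.6.
Round 2 (the seller proposes): the buyer can get 129.6 next round, worth 0.91 × 129.6 = 117.936 now, so the seller offers 117.936, keeping 122.064.
So by rejecting in round 1, the seller gets 122.064 next round, worth 0.46 × 122.064 = 56.14944 now.
Offer 65 ≥ 56.14944, so the seller accepts.

Accept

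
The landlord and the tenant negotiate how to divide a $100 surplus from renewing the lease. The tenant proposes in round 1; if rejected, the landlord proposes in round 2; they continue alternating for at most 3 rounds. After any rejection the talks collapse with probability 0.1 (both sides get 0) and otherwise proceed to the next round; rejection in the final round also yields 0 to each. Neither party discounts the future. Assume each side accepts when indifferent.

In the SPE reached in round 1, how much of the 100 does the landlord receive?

Round 3 (the tenant proposes): the landlord will accept anything ≥ 0, so the tenant offers 0 and keeps 100.
Round 2 (the landlord proposes): rejecting gives the tenant an expected 0.9 × 100 = 90. The landlord offers 90 and keeps 100 − 90 = 10.
Round 1 (the tenant proposes): rejecting gives the landlord an expected 0.9 × 10 = 9, so the tenant offers 9, keeping 91.

9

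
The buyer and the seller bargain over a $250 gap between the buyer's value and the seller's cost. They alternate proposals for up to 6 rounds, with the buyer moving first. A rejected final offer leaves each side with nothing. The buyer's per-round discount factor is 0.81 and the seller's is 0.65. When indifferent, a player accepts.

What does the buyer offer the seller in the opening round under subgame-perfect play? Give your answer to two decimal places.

Round 6 (the seller proposes): rejection yields 0 for the buyer; the seller offers 0 and keeps 250.
Round 5 (the buyer proposes): the seller can get 250 next round, worth 0.65 × 250 = 162.5 now; the buyer offers that and keeps 87.5.
Round 4 (the seller proposes): the buyer can get 87.5 next round, worth 0.81 × 87.5 = 70.875 now, so the seller offers 70.875, keeping 179.125.
Round 3 (the buyer proposes): the seller can get 179.125 next round, worth 0.65 × 179.125 = 116.43125 now, so the buyer offers 116.43125, keeping 133.56875.
Round 2 (the seller proposes): the buyer can get 133.56875 next round, worth 0.81 × 133.56875 = 108.1906875 now; the seller offers that and keeps 141.8093125.
Round 1 (the buyer proposes): the seller can get 141.8093125 next round, worth 0.65 × 141.8093125 = 92.176053125 now; the buyer offers that and keeps 157.823946875.

92.18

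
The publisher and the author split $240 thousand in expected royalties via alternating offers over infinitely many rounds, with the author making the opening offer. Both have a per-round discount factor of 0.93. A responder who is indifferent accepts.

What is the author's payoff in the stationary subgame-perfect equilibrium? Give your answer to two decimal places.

124.35

When the author proposes, the publisher accepts any offer worth at least 0.93 times what the publisher would get by proposing next round; and vice versa.
This gives x = 240 − 0.93y and y = 240 − 0.93x, where x and y are each side's share when it proposes.
Hence (1 − 0.93·0.93)x = 240(1 − 0.93), i.e. 0.1351·x = 16.8.
x ≈ 124.3523; the publisher's share is 240 − x ≈ 115.6477.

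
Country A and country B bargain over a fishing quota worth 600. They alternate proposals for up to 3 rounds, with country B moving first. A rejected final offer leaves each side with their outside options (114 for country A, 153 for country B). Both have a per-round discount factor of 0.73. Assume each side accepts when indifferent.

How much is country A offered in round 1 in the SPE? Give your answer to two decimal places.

179.01

Round 3 (country B proposes): country A gets 114 if talks fail, so country B offers 114 and keeps 486.
Round 2 (country A proposes): country B can get 486 next round, worth 0.73 × 486 = 354.78 now. Country A offers 354.78 and keeps 600 − 354.78 = 245.22.
Round 1 (country B proposes): country A can get 245.22 next round, worth 0.73 × 245.22 = 179.0106 now. Country B offers 179.0106 and keeps 600 − 179.0106 = 420.9894.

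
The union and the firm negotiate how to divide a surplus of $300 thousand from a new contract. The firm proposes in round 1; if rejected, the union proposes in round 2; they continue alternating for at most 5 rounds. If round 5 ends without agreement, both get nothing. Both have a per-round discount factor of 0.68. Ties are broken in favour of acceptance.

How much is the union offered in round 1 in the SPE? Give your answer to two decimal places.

95.47

Round 5 (the firm proposes): the union will accept anything ≥ 0, so the firm offers 0 and keeps 300.
Round 4 (the union proposes): the firm can get 300 next round, worth 0.68 × 300 = 204 now, so the union offers 204, keeping 96.
Round 3 (the firm proposes): the union can get 96 next round, worth 0.68 × 96 = 65.28 now. The firm offers 65.28 and keeps 300 − 65.28 = 234.72.
Round 2 (the union proposes): the firm can get 234.72 next round, worth 0.68 × 234.72 = 159.6096 now. The union offers 159.6096 and keeps 300 − 159.6096 = 140.3904.
Round 1 (the firm proposes): the union can get 140.3904 next round, worth 0.68 × 140.3904 = 95.465472 now, so the firm offers 95.465472, keeping 204.534528.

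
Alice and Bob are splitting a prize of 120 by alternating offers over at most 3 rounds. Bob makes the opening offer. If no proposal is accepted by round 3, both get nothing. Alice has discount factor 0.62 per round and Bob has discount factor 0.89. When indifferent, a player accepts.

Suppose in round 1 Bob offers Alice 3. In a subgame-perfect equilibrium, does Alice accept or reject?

Reject

Work out Alice's continuation value if the offer is rejected.
Round 3 (Bob proposes): Alice will accept anything ≥ 0, so Bob offers 0 and keeps 120.
Round 2 (Alice proposes): Bob can get 120 next round, worth 0.89 × 120 = 106.8 now; Alice offers that and keeps 13.2.
So by rejecting in round 1, Alice gets 13.2 next round, worth 0.62 × 13.2 = 8.184 now.
Offer 3 < 8.184, so Alice rejects.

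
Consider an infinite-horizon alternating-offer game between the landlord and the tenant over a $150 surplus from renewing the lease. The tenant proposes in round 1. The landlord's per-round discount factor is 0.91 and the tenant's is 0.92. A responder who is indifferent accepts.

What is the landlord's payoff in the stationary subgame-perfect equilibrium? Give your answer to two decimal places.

In a stationary SPE each proposer offers the other exactly their discounted continuation value.
If the tenant keeps x when proposing and the landlord keeps y when proposing, then x = 150 − 0.91y and y = 150 − 0.92x.
Solving: x = 150(1 − 0.91) / (1 − 0.92·0.91) = 13.5 / 0.1628 ≈ 82.9238.
The landlord gets 150 − 82.9238 ≈ 67.0762.

67.08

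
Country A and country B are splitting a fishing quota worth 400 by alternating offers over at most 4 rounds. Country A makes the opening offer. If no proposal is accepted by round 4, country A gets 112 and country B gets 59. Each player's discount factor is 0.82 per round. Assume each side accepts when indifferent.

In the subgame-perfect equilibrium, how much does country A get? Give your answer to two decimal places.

Solve by backward induction from round 4.
Round 4 (country B proposes): country A gets 112 if talks fail, so country B offers 112 and keeps 288.
Round 3 (country A proposes): country B can get 288 next round, worth 0.82 × 288 = 236.16 now; country A offers that and keeps 163.84.
Round 2 (country B proposes): country A can get 163.84 next round, worth 0.82 × 163.84 = 134.3488 now; country B offers that and keeps 265.6512.
Round 1 (country A proposes): country B can get 265.6512 next round, worth 0.82 × 265.6512 = 217.833984 now; country A offers that and keeps 182.166016.

182.17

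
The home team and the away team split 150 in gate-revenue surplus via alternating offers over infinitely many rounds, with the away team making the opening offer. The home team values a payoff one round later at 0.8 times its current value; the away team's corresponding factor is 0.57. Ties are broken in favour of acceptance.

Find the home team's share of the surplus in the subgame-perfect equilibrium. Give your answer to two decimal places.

94.85

Let x be the away team's share when the away team proposes and y be the home team's share when the home team proposes.
The home team accepts iff offered ≥ 0.8·y, so x = 150 − 0.8y. Symmetrically y = 150 − 0.57x.
Substituting: x = 150 − 0.8(150 − 0.57x), giving x(1 − 0.57·0.8) = 150(1 − 0.8).
So x = 150 × 0.2 / 0.544 ≈ 55.1471, and the home team receives 150 − x ≈ 94.8529.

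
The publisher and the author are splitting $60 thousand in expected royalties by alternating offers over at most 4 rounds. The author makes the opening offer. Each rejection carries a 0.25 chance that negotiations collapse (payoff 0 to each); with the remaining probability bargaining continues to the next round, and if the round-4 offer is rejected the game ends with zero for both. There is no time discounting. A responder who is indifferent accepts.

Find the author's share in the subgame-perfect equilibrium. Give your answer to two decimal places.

Round 4 (the publisher proposes): the author will accept anything ≥ 0, so the publisher offers 0 and keeps 60.
Round 3 (the author proposes): rejecting gives the publisher an expected 0.75 × 60 = 45; the author offers that and keeps 15.
Round 2 (the publisher proposes): rejecting gives the author an expected 0.75 × 15 = 11.25. The publisher offers 11.25 and keeps 60 − 11.25 = 48.75.
Round 1 (the author proposes): rejecting gives the publisher an expected 0.75 × 48.75 = 36.5625. The author offers 36.5625 and keeps 60 − 36.5625 = 23.4375.

23.44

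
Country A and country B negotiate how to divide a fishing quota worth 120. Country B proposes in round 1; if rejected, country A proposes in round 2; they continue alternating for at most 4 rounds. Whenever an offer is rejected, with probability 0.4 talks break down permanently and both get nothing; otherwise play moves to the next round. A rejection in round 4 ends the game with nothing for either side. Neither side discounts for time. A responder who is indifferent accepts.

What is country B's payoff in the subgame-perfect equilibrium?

65.28

Round 4 (country A proposes): country B will accept anything ≥ 0, so country A offers 0 and keeps 120.
Round 3 (country B proposes): rejecting gives country A an expected 0.6 × 120 = 72; country B offers that and keeps 48.
Round 2 (country A proposes): rejecting gives country B an expected 0.6 × 48 = 28.8, so country A offers 28.8, keeping 91.2.
Round 1 (country B proposes): rejecting gives country A an expected 0.6 × 91.2 = 54.72; country B offers that and keeps 65.28.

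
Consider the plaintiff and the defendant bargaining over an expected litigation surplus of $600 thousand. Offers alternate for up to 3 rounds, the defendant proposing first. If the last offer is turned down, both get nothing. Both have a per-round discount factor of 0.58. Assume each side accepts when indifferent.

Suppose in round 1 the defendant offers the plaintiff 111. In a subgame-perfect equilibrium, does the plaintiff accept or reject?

Round 3 (the defendant proposes): rejection yields 0 for the plaintiff; the defendant offers 0 and keeps 600.
Round 2 (the plaintiff proposes): the defendant can get 600 next round, worth 0.58 × 600 = 348 now; the plaintiff offers that and keeps 252.
So by rejecting in round 1, the plaintiff gets 252 next round, worth 0.58 × 252 = 146.16 now.
Offer 111 < 146.16, so the plaintiff rejects.

Reject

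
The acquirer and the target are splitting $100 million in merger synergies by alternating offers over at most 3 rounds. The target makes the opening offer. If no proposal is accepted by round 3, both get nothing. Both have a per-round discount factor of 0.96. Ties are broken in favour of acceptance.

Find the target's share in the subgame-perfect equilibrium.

96.16

Work backward from the last round.
Round 3 (the target proposes): rejection yields 0 for the acquirer; the target offers 0 and keeps 100.
Round 2 (the acquirer proposes): the target can get 100 next round, worth 0.96 × 100 = 96 now, so the acquirer offers 96, keeping 4.
Round 1 (the target proposes): the acquirer can get 4 next round, worth 0.96 × 4 = 3.84 now; the target offers that and keeps 96.16.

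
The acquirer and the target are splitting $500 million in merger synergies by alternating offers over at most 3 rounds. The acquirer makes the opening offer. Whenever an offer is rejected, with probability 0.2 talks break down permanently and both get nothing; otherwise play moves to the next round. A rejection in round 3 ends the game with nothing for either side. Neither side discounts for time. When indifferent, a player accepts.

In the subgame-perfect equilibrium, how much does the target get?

Round 3 (the acquirer proposes): rejection yields 0 for the target; the acquirer offers 0 and keeps 500.
Round 2 (the target proposes): rejecting gives the acquirer an expected 0.8 × 500 = 400; the target offers that and keeps 100.
Round 1 (the acquirer proposes): rejecting gives the target an expected 0.8 × 100 = 80; the acquirer offers that and keeps 420.

80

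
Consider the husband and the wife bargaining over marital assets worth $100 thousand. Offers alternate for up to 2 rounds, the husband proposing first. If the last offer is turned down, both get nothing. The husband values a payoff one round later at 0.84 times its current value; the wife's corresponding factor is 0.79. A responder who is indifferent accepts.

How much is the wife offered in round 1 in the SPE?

79

Round 2 (the wife proposes): rejection yields 0 for the husband; the wife offers 0 and keeps 100.
Round 1 (the husband proposes): the wife can get 100 next round, worth 0.79 × 100 = 79 now, so the husband offers 79, keeping 21.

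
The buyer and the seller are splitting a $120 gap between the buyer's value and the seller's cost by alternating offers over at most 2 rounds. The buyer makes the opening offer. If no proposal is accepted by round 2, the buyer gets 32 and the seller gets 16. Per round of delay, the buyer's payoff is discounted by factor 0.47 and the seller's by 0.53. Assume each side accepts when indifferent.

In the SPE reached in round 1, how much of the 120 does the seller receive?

46.64

Round 2 (the seller proposes): the buyer gets 32 if talks fail, so the seller offers 32 and keeps 88.
Round 1 (the buyer proposes): the seller can get 88 next round, worth 0.53 × 88 = 46.64 now. The buyer offers 46.64 and keeps 120 − 46.64 = 73.36.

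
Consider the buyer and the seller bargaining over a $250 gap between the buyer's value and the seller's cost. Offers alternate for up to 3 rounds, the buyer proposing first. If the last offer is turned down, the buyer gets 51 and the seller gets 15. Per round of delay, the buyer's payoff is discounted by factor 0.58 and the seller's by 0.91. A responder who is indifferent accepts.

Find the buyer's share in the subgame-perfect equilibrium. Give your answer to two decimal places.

146.53

Solve by backward induction from round 3.
Round 3 (the buyer proposes): the seller gets 15 if talks fail, so the buyer offers 15 and keeps 235.
Round 2 (the seller proposes): the buyer can get 235 next round, worth 0.58 × 235 = 136.3 now. The seller offers 136.3 and keeps 250 − 136.3 = 113.7.
Round 1 (the buyer proposes): the seller can get 113.7 next round, worth 0.91 × 113.7 = 103.467 now. The buyer offers 103.467 and keeps 250 − 103.467 = 146.533.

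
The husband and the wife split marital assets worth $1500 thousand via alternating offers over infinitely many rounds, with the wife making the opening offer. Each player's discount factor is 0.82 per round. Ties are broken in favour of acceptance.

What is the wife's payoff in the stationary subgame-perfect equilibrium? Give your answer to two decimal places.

824.18

When the wife proposes, the husband accepts any offer worth at least 0.82 times what the husband would get by proposing next round; and vice versa.
This gives x = 1500 − 0.82y and y = 1500 − 0.82x, where x and y are each side's share when it proposes.
Hence (1 − 0.82·0.82)x = 1500(1 − 0.82), i.e. 0.3276·x = 270.
x ≈ 824.1758; the husband's share is 1500 − x ≈ 675.8242.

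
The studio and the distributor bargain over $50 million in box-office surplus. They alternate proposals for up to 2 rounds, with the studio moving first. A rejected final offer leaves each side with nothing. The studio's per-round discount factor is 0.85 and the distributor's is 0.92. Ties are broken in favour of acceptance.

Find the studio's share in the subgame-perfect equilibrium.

4

Round 2 (the distributor proposes): rejection yields 0 for the studio; the distributor offers 0 and keeps 50.
Round 1 (the studio proposes): the distributor can get 50 next round, worth 0.92 × 50 = 46 now, so the studio offers 46, keeping 4.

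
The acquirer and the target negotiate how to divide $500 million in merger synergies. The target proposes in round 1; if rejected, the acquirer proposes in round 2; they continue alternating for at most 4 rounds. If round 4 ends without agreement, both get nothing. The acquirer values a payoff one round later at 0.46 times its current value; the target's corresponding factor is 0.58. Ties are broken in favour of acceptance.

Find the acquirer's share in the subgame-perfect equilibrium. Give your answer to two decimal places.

Round 4 (the acquirer proposes): the target will accept anything ≥ 0, so the acquirer offers 0 and keeps 500.
Round 3 (the target proposes): the acquirer can get 500 next round, worth 0.46 × 500 = 230 now; the target offers that and keeps 270.
Round 2 (the acquirer proposes): the target can get 270 next round, worth 0.58 × 270 = 156.6 now, so the acquirer offers 156.6, keeping 343.4.
Round 1 (the target proposes): the acquirer can get 343.4 next round, worth 0.46 × 343.4 = 157.964 now; the target offers that and keeps 342.036.

157.96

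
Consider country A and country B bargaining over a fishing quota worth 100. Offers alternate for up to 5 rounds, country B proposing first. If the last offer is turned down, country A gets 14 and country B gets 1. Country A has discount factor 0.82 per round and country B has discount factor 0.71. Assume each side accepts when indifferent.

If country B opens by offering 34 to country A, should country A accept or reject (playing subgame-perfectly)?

Reject

Round 5 (country B proposes): country A gets 14 if talks fail, so country B offers 14 and keeps 86.
Round 4 (country A proposes): country B can get 86 next round, worth 0.71 × 86 = 61.06 now. Country A offers 61.06 and keeps 100 − 61.06 = 38.94.
Round 3 (country B proposes): country A can get 38.94 next round, worth 0.82 × 38.94 = 31.9308 now. Country B offers 31.9308 and keeps 100 − 31.9308 = 68.0692.
Round 2 (country A proposes): country B can get 68.0692 next round, worth 0.71 × 68.0692 = 48.329132 now. Country A offers 48.329132 and keeps 100 − 48.329132 = 51.670868.
So by rejecting in round 1, country A gets 51.670868 next round, worth 0.82 × 51.670868 = 42.37011176 now.
Offer 34 < 42.37011176, so country A rejects.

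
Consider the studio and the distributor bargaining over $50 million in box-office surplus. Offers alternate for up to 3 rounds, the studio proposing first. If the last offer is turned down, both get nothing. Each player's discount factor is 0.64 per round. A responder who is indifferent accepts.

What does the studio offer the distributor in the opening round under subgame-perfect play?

Round 3 (the studio proposes): the distributor will accept anything ≥ 0, so the studio offers 0 and keeps 50.
Round 2 (the distributor proposes): the studio can get 50 next round, worth 0.64 × 50 = 32 now; the distributor offers that and keeps 18.
Round 1 (the studio proposes): the distributor can get 18 next round, worth 0.64 × 18 = 11.52 now. The studio offers 11.52 and keeps 50 − 11.52 = 38.48.

11.52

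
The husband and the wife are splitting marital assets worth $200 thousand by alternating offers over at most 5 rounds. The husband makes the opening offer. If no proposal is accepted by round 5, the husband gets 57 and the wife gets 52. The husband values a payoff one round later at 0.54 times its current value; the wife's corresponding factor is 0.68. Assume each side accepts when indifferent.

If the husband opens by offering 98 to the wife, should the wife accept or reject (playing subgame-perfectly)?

Accept

Round 5 (the husband proposes): the wife gets 52 if talks fail, so the husband offers 52 and keeps 148.
Round 4 (the wife proposes): the husband can get 148 next round, worth 0.54 × 148 = 79.92 now, so the wife offers 79.92, keeping 120.08.
Round 3 (the husband proposes): the wife can get 120.08 next round, worth 0.68 × 120.08 = 81.6544 now; the husband offers that and keeps 118.3456.
Round 2 (the wife proposes): the husband can get 118.3456 next round, worth 0.54 × 118.3456 = 63.906624 now. The wife offers 63.906624 and keeps 200 − 63.906624 = 136.093376.
So by rejecting in round 1, the wife gets 136.093376 next round, worth 0.68 × 136.093376 = 92.54349568 now.
Offer 98 ≥ 92.54349568, so the wife accepts.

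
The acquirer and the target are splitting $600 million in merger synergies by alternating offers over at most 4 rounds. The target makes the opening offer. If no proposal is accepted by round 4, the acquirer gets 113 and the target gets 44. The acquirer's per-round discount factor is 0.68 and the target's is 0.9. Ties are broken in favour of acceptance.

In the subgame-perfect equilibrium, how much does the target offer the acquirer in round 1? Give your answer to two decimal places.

272.18

Round 4 (the acquirer proposes): the target gets 44 if talks fail, so the acquirer offers 44 and keeps 556.
Round 3 (the target proposes): the acquirer can get 556 next round, worth 0.68 × 556 = 378.08 now, so the target offers 378.08, keeping 221.92.
Round 2 (the acquirer proposes): the target can get 221.92 next round, worth 0.9 × 221.92 = 199.728 now; the acquirer offers that and keeps 400.272.
Round 1 (the target proposes): the acquirer can get 400.272 next round, worth 0.68 × 400.272 = 272.18496 now; the target offers that and keeps 327.81504.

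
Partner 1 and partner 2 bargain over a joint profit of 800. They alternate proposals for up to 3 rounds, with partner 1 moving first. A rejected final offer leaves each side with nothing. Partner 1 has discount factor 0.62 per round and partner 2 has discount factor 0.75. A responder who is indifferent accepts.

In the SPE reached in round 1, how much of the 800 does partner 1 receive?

572

Round 3 (partner 1 proposes): partner 2 will accept anything ≥ 0, so partner 1 offers 0 and keeps 800.
Round 2 (partner 2 proposes): partner 1 can get 800 next round, worth 0.62 × 800 = 496 now. Partner 2 offers 496 and keeps 800 − 496 = 304.
Round 1 (partner 1 proposes): partner 2 can get 304 next round, worth 0.75 × 304 = 228 now. Partner 1 offers 228 and keeps 800 − 228 = 572.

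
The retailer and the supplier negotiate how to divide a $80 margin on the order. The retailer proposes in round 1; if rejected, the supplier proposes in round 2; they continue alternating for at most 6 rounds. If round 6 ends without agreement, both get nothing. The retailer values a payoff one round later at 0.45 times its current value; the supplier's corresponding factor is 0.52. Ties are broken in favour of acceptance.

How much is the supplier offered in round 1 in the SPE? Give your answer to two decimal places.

Round 6 (the supplier proposes): the retailer will accept anything ≥ 0, so the supplier offers 0 and keeps 80.
Round 5 (the retailer proposes): the supplier can get 80 next round, worth 0.52 × 80 = 41.6 now; the retailer offers that and keeps 38.4.
Round 4 (the supplier proposes): the retailer can get 38.4 next round, worth 0.45 × 38.4 = 17.28 now. The supplier offers 17.28 and keeps 80 − 17.28 = 62.72.
Round 3 (the retailer proposes): the supplier can get 62.72 next round, worth 0.52 × 62.72 = 32.6144 now, so the retailer offers 32.6144, keeping 47.3856.
Round 2 (the supplier proposes): the retailer can get 47.3856 next round, worth 0.45 × 47.3856 = 21.32352 now; the supplier offers that and keeps 58.67648.
Round 1 (the retailer proposes): the supplier can get 58.67648 next round, worth 0.52 × 58.67648 = 30.5117696 now; the retailer offers that and keeps 49.4882304.

30.51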